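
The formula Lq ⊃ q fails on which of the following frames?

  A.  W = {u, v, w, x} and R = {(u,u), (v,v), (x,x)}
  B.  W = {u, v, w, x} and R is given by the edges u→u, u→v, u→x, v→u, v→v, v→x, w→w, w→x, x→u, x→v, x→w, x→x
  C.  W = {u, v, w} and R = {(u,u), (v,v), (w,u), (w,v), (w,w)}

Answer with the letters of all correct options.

The schema Lq ⊃ q is axiom T; it is valid on a frame iff R is reflexive.
(A) R is not reflexive (not w R w), so the schema fails here.
(B) R is reflexive (each world relates to itself), so the schema is valid here.
(C) R is reflexive (each world relates to itself), so the schema is valid here.

A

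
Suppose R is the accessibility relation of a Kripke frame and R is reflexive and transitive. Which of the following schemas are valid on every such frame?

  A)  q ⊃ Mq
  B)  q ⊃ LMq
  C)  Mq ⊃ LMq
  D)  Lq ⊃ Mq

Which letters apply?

A, D

Reflexive relations are serial.
(A) q ⊃ Mq (the dual of axiom T) characterises the reflexive frames. Every such R is reflexive — valid.
(B) q ⊃ LMq (axiom B) characterises the symmetric frames. Such an R need not be symmetric — not valid.
(C) Mq ⊃ LMq is axiom 5, which corresponds to the euclidean property. Such an R need not be euclidean — not valid.
(D) Lq ⊃ Mq is axiom D; it is valid on a frame exactly when R is serial. Every such R is serial, so valid.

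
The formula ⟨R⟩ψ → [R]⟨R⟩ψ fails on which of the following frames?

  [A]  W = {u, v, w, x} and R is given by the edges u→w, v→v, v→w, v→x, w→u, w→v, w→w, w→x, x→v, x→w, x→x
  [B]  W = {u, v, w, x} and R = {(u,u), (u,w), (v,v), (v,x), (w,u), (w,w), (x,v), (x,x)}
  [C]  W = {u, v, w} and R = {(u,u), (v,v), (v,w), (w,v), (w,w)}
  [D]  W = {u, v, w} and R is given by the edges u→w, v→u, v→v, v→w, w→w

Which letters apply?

A, D

The schema ⟨R⟩ψ → [R]⟨R⟩ψ is axiom 5; it is valid on a frame iff R is euclidean.
(A) R is not euclidean (w R u and w R v but not u R v), so the schema fails here.
(B) R is euclidean (any two R-successors of the same world are R-related), so the schema is valid here.
(C) R is euclidean (any two R-successors of the same world are R-related), so the schema is valid here.
(D) R is not euclidean (v R u and v R v but not u R v), so the schema fails here.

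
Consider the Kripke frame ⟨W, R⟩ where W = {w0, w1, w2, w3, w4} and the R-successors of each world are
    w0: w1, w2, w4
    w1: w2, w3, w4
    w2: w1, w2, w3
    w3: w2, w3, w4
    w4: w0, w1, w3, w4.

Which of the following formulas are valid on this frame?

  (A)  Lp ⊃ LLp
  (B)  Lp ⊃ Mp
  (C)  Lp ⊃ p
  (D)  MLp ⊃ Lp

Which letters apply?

B

R is not reflexive: not w0 R w0.
R is not transitive: w0 R w1 and w1 R w3 but not w0 R w3.
R is not euclidean: w0 R w2 and w0 R w4 but not w2 R w4.
R is serial: every world has an R-successor.
(A) Lp ⊃ LLp (axiom 4) characterises the transitive frames. R is not transitive — not valid.
(B) Lp ⊃ Mp is axiom D; it is valid on a frame exactly when R is serial. R is serial, so valid.
(C) Lp ⊃ p is axiom T, which corresponds to reflexivity. R is not reflexive — not valid.
(D) the dual of axiom 5: valid iff R is euclidean. R is not euclidean — not valid.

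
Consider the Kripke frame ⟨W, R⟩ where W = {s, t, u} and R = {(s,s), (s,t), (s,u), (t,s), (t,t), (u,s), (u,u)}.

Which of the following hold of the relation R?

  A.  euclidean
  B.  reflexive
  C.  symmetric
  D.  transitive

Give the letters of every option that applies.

(A) not euclidean: s R t and s R u but not t R u.
(B) reflexive: each world relates to itself.
(C) symmetric: every R-edge is matched by its reverse.
(D) not transitive: t R s and s R u but not t R u.

B, C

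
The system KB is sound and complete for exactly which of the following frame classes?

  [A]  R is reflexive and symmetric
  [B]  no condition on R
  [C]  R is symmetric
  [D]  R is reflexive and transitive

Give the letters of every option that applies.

(A) this class determines B (= KTB), not KB.
(B) this class determines K, not KB.
(C) KB is sound and complete for exactly this class.
(D) this class determines S4, not KB.

C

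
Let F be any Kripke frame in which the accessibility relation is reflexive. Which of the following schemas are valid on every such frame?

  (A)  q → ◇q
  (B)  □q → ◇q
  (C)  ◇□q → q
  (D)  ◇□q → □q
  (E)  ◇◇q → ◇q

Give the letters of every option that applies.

A, B

A reflexive relation is serial.
(A) q → ◇q (the dual of axiom T) characterises the reflexive frames. Every such R is reflexive — valid.
(B) □q → ◇q is axiom D, which corresponds to seriality. Every such R is serial — valid.
(C) the dual of axiom B: valid iff R is symmetric. Such an R need not be symmetric — not valid.
(D) the dual of axiom 5: valid iff R is euclidean. Such an R need not be euclidean — not valid.
(E) ◇◇q → ◇q (the dual of axiom 4) characterises the transitive frames. Such an R need not be transitive — not valid.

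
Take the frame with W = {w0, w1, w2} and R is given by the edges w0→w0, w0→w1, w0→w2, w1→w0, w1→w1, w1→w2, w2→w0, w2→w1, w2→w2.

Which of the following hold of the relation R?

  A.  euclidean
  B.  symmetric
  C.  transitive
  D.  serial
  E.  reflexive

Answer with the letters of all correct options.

(A) euclidean: any two R-successors of the same world are R-related.
(B) symmetric: every R-edge is matched by its reverse.
(C) transitive: R is closed under composition.
(D) serial: every world has an R-successor.
(E) reflexive: each world relates to itself.

A, B, C, D, E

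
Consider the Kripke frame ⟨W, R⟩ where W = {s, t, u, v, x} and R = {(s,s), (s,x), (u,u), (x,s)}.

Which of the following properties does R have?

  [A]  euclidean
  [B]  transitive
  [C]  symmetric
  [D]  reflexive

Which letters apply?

C

(A) not euclidean: s R x and s R x but not x R x.
(B) not transitive: x R s and s R x but not x R x.
(C) symmetric: every R-edge is matched by its reverse.
(D) not reflexive: not t R t.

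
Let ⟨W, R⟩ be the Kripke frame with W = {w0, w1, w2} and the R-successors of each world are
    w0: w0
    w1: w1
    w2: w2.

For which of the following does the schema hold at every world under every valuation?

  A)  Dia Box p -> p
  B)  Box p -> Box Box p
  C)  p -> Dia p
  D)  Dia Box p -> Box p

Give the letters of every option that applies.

A, B, C, D

R is reflexive: each world relates to itself.
R is symmetric: every R-edge is matched by its reverse.
R is transitive: R is closed under composition.
R is euclidean: any two R-successors of the same world are R-related.
(A) Dia Box p -> p (the dual of axiom B) characterises the symmetric frames. R is symmetric — valid.
(B) axiom 4: valid iff R is transitive. R is transitive — valid.
(C) p -> Dia p is the dual of axiom T, which corresponds to reflexivity. R is reflexive — valid.
(D) Dia Box p -> Box p is the dual of axiom 5, which corresponds to the euclidean property. R is euclidean — valid.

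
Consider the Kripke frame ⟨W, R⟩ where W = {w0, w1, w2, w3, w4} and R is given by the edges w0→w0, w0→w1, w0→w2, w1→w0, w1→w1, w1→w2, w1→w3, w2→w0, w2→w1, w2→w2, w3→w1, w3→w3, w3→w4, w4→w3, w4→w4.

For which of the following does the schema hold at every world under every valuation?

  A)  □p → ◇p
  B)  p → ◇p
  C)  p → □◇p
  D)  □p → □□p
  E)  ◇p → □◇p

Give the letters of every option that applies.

A, B, C

R is reflexive: each world relates to itself.
R is symmetric: every R-edge is matched by its reverse.
R is not transitive: w0 R w1 and w1 R w3 but not w0 R w3.
R is not euclidean: w1 R w0 and w1 R w3 but not w0 R w3.
R is serial: every world has an R-successor.
(A) □p → ◇p is axiom D, which corresponds to seriality. R is serial — valid.
(B) p → ◇p (the dual of axiom T) characterises the reflexive frames. R is reflexive — valid.
(C) axiom B: valid iff R is symmetric. R is symmetric — valid.
(D) axiom 4: valid iff R is transitive. R is not transitive — not valid.
(E) ◇p → □◇p (axiom 5) characterises the euclidean frames. R is not euclidean — not valid.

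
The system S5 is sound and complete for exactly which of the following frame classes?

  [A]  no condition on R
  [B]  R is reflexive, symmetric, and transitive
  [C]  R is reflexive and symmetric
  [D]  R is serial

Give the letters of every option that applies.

B

(A) this class determines K, not S5.
(B) S5 is sound and complete for exactly this class.
(C) this class determines B (= KTB), not S5.
(D) this class determines D, not S5.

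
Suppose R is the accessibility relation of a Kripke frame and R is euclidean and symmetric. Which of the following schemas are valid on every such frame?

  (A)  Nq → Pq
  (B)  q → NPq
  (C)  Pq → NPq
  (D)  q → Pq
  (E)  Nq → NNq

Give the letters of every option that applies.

B, C, E

A symmetric euclidean relation is transitive (uRv and vRw give vRu by symmetry, then uRw by the euclidean condition, applied at v).
(A) Nq → Pq (axiom D) characterises the serial frames. Such an R need not be serial — not valid.
(B) q → NPq is axiom B, which corresponds to symmetry. Every such R is symmetric — valid.
(C) Pq → NPq (axiom 5) characterises the euclidean frames. Every such R is euclidean — valid.
(D) the dual of axiom T: valid iff R is reflexive. Such an R need not be reflexive — not valid.
(E) axiom 4: valid iff R is transitive. Every such R is transitive — valid.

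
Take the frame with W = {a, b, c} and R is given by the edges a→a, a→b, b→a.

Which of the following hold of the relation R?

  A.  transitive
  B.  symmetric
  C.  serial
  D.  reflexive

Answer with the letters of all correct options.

B

(A) not transitive: b R a and a R b but not b R b.
(B) symmetric: every R-edge is matched by its reverse.
(C) not serial: c has no R-successor.
(D) not reflexive: not b R b.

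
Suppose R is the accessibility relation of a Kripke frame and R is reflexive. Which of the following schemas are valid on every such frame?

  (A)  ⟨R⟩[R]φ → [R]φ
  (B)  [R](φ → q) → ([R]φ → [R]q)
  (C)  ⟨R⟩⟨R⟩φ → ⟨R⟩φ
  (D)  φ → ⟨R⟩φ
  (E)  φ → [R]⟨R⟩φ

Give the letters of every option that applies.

B, D

A reflexive relation is serial.
(A) the dual of axiom 5: valid iff R is euclidean. Such an R need not be euclidean — not valid.
(B) [R](φ → q) → ([R]φ → [R]q) is axiom K, valid on every Kripke frame — valid.
(C) ⟨R⟩⟨R⟩φ → ⟨R⟩φ (the dual of axiom 4) characterises the transitive frames. Such an R need not be transitive — not valid.
(D) φ → ⟨R⟩φ (the dual of axiom T) characterises the reflexive frames. Every such R is reflexive — valid.
(E) φ → [R]⟨R⟩φ is axiom B; it is valid on a frame exactly when R is symmetric. Such an R need not be symmetric, so not valid.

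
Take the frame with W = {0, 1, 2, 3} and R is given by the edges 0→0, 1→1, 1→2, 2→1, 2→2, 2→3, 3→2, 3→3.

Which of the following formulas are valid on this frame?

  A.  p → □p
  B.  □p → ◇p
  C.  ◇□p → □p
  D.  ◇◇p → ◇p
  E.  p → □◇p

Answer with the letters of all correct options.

B, E

R is symmetric: every R-edge is matched by its reverse.
R is not transitive: 1 R 2 and 2 R 3 but not 1 R 3.
R is not euclidean: 2 R 1 and 2 R 3 but not 1 R 3.
R is serial: every world has an R-successor.
R is not a subset of the identity: 1 R 2 with 1 ≠ 2.
(A) p → □p is valid only on frames where every R-edge is a self-loop. Here R ⊄ identity — not valid.
(B) □p → ◇p is axiom D, which corresponds to seriality. R is serial — valid.
(C) ◇□p → □p is the dual of axiom 5, which corresponds to the euclidean property. R is not euclidean — not valid.
(D) ◇◇p → ◇p (the dual of axiom 4) characterises the transitive frames. R is not transitive — not valid.
(E) p → □◇p is axiom B, which corresponds to symmetry. R is symmetric — valid.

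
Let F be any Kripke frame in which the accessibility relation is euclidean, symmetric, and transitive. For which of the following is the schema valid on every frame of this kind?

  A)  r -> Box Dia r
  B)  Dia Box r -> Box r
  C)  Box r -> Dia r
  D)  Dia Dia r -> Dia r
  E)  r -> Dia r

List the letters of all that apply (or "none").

(A) r -> Box Dia r (axiom B) characterises the symmetric frames. Every such R is symmetric — valid.
(B) Dia Box r -> Box r (the dual of axiom 5) characterises the euclidean frames. Every such R is euclidean — valid.
(C) Box r -> Dia r is axiom D, which corresponds to seriality. Such an R need not be serial — not valid.
(D) Dia Dia r -> Dia r is the dual of axiom 4, which corresponds to transitivity. Every such R is transitive — valid.
(E) the dual of axiom T: valid iff R is reflexive. Such an R need not be reflexive — not valid.

A, B, D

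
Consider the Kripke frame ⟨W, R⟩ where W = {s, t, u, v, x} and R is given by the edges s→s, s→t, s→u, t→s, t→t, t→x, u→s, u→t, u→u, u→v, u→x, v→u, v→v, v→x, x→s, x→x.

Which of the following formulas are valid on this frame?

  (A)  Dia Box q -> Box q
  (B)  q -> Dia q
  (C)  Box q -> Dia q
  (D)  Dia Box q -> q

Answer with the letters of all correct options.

R is reflexive: each world relates to itself.
R is not symmetric: t R x but not x R t.
R is not euclidean: s R t and s R u but not t R u.
R is serial: every world has an R-successor.
(A) the dual of axiom 5: valid iff R is euclidean. R is not euclidean — not valid.
(B) q -> Dia q (the dual of axiom T) characterises the reflexive frames. R is reflexive — valid.
(C) axiom D: valid iff R is serial. R is serial — valid.
(D) Dia Box q -> q (the dual of axiom B) characterises the symmetric frames. R is not symmetric — not valid.

B, C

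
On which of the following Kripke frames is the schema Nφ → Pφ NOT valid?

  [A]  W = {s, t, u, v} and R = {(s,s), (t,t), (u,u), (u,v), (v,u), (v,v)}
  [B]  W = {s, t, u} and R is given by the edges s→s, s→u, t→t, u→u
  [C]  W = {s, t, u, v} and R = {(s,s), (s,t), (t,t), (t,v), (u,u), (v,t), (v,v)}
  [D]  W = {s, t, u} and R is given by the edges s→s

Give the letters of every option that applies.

D

The schema Nφ → Pφ is axiom D; it is valid on a frame iff R is serial.
(A) R is serial (every world has an R-successor), so the schema is valid here.
(B) R is serial (every world has an R-successor), so the schema is valid here.
(C) R is serial (every world has an R-successor), so the schema is valid here.
(D) R is not serial (t has no R-successor), so the schema fails here.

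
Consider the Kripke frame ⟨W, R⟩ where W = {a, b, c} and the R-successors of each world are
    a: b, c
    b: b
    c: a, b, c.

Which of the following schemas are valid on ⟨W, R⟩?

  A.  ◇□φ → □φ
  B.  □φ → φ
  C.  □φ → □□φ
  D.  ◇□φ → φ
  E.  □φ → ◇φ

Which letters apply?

E

R is not reflexive: not a R a.
R is not symmetric: a R b but not b R a.
R is not transitive: a R c and c R a but not a R a.
R is not euclidean: a R b and a R c but not b R c.
R is serial: every world has an R-successor.
(A) the dual of axiom 5: valid iff R is euclidean. R is not euclidean — not valid.
(B) □φ → φ is axiom T; it is valid on a frame exactly when R is reflexive. R is not reflexive, so not valid.
(C) □φ → □□φ is axiom 4, which corresponds to transitivity. R is not transitive — not valid.
(D) ◇□φ → φ (the dual of axiom B) characterises the symmetric frames. R is not symmetric — not valid.
(E) □φ → ◇φ is axiom D; it is valid on a frame exactly when R is serial. R is serial, so valid.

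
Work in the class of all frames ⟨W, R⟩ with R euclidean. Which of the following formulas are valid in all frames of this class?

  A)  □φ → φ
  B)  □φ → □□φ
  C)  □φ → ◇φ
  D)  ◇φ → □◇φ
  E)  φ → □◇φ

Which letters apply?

(A) axiom T: valid iff R is reflexive. Such an R need not be reflexive — not valid.
(B) □φ → □□φ is axiom 4, which corresponds to transitivity. Such an R need not be transitive — not valid.
(C) axiom D: valid iff R is serial. Such an R need not be serial — not valid.
(D) axiom 5: valid iff R is euclidean. Every such R is euclidean — valid.
(E) φ → □◇φ is axiom B; it is valid on a frame exactly when R is symmetric. Such an R need not be symmetric, so not valid.

D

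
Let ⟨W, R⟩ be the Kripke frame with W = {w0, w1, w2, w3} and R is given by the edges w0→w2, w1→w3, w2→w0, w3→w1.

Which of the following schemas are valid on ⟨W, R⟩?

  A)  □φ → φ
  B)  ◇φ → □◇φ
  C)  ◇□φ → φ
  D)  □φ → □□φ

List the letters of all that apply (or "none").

R is not reflexive: not w0 R w0.
R is symmetric: every R-edge is matched by its reverse.
R is not transitive: w0 R w2 and w2 R w0 but not w0 R w0.
R is not euclidean: w0 R w2 and w0 R w2 but not w2 R w2.
(A) □φ → φ is axiom T; it is valid on a frame exactly when R is reflexive. R is not reflexive, so not valid.
(B) ◇φ → □◇φ is axiom 5, which corresponds to the euclidean property. R is not euclidean — not valid.
(C) ◇□φ → φ is the dual of axiom B; it is valid on a frame exactly when R is symmetric. R is symmetric, so valid.
(D) axiom 4: valid iff R is transitive. R is not transitive — not valid.

C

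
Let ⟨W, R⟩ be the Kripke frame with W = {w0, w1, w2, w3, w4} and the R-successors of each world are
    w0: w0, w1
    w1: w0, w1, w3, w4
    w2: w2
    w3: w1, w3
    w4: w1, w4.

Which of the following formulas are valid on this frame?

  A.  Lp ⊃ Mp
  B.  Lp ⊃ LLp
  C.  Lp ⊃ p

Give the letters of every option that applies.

A, C

R is reflexive: each world relates to itself.
R is not transitive: w0 R w1 and w1 R w3 but not w0 R w3.
R is serial: every world has an R-successor.
(A) Lp ⊃ Mp is axiom D, which corresponds to seriality. R is serial — valid.
(B) Lp ⊃ LLp is axiom 4, which corresponds to transitivity. R is not transitive — not valid.
(C) Lp ⊃ p is axiom T; it is valid on a frame exactly when R is reflexive. R is reflexive, so valid.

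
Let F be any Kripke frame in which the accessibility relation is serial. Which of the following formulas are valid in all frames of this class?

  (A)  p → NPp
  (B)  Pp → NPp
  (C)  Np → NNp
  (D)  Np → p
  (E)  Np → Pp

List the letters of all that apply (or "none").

(A) p → NPp (axiom B) characterises the symmetric frames. Such an R need not be symmetric — not valid.
(B) axiom 5: valid iff R is euclidean. Such an R need not be euclidean — not valid.
(C) Np → NNp is axiom 4; it is valid on a frame exactly when R is transitive. Such an R need not be transitive, so not valid.
(D) Np → p (axiom T) characterises the reflexive frames. Such an R need not be reflexive — not valid.
(E) Np → Pp (axiom D) characterises the serial frames. Every such R is serial — valid.

E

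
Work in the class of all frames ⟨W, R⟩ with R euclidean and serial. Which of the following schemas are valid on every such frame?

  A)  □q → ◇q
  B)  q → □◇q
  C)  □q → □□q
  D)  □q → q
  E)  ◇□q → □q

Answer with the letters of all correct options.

A, E

(A) □q → ◇q is axiom D; it is valid on a frame exactly when R is serial. Every such R is serial, so valid.
(B) q → □◇q (axiom B) characterises the symmetric frames. Such an R need not be symmetric — not valid.
(C) □q → □□q is axiom 4, which corresponds to transitivity. Such an R need not be transitive — not valid.
(D) □q → q is axiom T; it is valid on a frame exactly when R is reflexive. Such an R need not be reflexive, so not valid.
(E) ◇□q → □q is the dual of axiom 5, which corresponds to the euclidean property. Every such R is euclidean — valid.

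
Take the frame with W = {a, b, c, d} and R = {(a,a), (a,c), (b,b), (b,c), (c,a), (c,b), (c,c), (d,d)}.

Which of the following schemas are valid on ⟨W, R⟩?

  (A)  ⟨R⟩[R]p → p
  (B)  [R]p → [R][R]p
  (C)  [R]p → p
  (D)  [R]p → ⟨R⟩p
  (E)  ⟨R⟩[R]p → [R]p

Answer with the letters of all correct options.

A, C, D

R is reflexive: each world relates to itself.
R is symmetric: every R-edge is matched by its reverse.
R is not transitive: a R c and c R b but not a R b.
R is not euclidean: c R a and c R b but not a R b.
R is serial: every world has an R-successor.
(A) the dual of axiom B: valid iff R is symmetric. R is symmetric — valid.
(B) [R]p → [R][R]p is axiom 4; it is valid on a frame exactly when R is transitive. R is not transitive, so not valid.
(C) [R]p → p is axiom T, which corresponds to reflexivity. R is reflexive — valid.
(D) [R]p → ⟨R⟩p (axiom D) characterises the serial frames. R is serial — valid.
(E) ⟨R⟩[R]p → [R]p is the dual of axiom 5, which corresponds to the euclidean property. R is not euclidean — not valid.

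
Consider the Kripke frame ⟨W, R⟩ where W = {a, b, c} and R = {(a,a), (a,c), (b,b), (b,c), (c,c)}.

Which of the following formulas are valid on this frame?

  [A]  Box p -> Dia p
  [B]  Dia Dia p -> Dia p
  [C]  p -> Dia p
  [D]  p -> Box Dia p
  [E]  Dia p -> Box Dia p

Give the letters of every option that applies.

A, B, C

R is reflexive: each world relates to itself.
R is not symmetric: a R c but not c R a.
R is transitive: R is closed under composition.
R is not euclidean: a R c and a R a but not c R a.
R is serial: every world has an R-successor.
(A) Box p -> Dia p (axiom D) characterises the serial frames. R is serial — valid.
(B) Dia Dia p -> Dia p is the dual of axiom 4, which corresponds to transitivity. R is transitive — valid.
(C) p -> Dia p (the dual of axiom T) characterises the reflexive frames. R is reflexive — valid.
(D) axiom B: valid iff R is symmetric. R is not symmetric — not valid.
(E) axiom 5: valid iff R is euclidean. R is not euclidean — not valid.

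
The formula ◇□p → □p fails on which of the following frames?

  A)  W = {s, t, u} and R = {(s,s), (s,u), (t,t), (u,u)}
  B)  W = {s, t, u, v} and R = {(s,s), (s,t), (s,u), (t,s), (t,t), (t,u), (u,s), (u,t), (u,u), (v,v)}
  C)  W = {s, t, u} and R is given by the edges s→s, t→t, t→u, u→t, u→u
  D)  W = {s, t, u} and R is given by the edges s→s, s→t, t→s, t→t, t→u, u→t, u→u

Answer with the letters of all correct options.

A, D

The schema ◇□p → □p is the dual of axiom 5; it is valid on a frame iff R is euclidean.
(A) R is not euclidean (s R u and s R s but not u R s), so the schema fails here.
(B) R is euclidean (any two R-successors of the same world are R-related), so the schema is valid here.
(C) R is euclidean (any two R-successors of the same world are R-related), so the schema is valid here.
(D) R is not euclidean (t R s and t R u but not s R u), so the schema fails here.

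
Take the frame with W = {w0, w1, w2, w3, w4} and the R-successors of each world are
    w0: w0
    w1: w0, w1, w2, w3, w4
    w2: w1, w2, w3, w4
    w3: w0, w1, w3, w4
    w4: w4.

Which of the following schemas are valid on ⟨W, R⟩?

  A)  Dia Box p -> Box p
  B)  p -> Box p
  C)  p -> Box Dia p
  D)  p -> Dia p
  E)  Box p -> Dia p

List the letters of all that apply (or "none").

R is reflexive: each world relates to itself.
R is not symmetric: w1 R w0 but not w0 R w1.
R is not euclidean: w1 R w0 and w1 R w1 but not w0 R w1.
R is serial: every world has an R-successor.
R is not a subset of the identity: w1 R w0 with w1 ≠ w0.
(A) the dual of axiom 5: valid iff R is euclidean. R is not euclidean — not valid.
(B) p -> Box p is valid only on frames where every R-edge is a self-loop. Here R ⊄ identity — not valid.
(C) axiom B: valid iff R is symmetric. R is not symmetric — not valid.
(D) p -> Dia p is the dual of axiom T, which corresponds to reflexivity. R is reflexive — valid.
(E) axiom D: valid iff R is serial. R is serial — valid.

D, E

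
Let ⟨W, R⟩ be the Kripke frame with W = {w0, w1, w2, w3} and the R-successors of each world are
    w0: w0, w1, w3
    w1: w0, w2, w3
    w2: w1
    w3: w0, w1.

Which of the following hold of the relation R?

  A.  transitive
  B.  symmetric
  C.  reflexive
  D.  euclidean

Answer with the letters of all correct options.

(A) not transitive: w0 R w1 and w1 R w2 but not w0 R w2.
(B) symmetric: every R-edge is matched by its reverse.
(C) not reflexive: not w1 R w1.
(D) not euclidean: w1 R w0 and w1 R w2 but not w0 R w2.

B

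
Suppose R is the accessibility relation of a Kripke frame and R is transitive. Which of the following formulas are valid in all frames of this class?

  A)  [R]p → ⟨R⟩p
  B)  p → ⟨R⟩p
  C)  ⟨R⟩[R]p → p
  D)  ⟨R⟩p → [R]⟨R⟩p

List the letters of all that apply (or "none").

(A) axiom D: valid iff R is serial. Such an R need not be serial — not valid.
(B) the dual of axiom T: valid iff R is reflexive. Such an R need not be reflexive — not valid.
(C) ⟨R⟩[R]p → p is the dual of axiom B; it is valid on a frame exactly when R is symmetric. Such an R need not be symmetric, so not valid.
(D) ⟨R⟩p → [R]⟨R⟩p (axiom 5) characterises the euclidean frames. Such an R need not be euclidean — not valid.

none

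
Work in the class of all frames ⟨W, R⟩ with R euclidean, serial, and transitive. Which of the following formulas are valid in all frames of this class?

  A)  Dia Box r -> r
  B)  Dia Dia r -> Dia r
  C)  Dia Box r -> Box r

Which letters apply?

B, C

(A) Dia Box r -> r is the dual of axiom B; it is valid on a frame exactly when R is symmetric. Such an R need not be symmetric, so not valid.
(B) the dual of axiom 4: valid iff R is transitive. Every such R is transitive — valid.
(C) Dia Box r -> Box r is the dual of axiom 5, which corresponds to the euclidean property. Every such R is euclidean — valid.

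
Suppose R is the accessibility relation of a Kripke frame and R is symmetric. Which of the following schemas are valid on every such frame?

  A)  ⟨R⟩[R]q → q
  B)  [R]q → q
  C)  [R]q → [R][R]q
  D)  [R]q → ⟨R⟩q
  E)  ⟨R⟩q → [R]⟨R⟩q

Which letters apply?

(A) ⟨R⟩[R]q → q is the dual of axiom B, which corresponds to symmetry. Every such R is symmetric — valid.
(B) axiom T: valid iff R is reflexive. Such an R need not be reflexive — not valid.
(C) axiom 4: valid iff R is transitive. Such an R need not be transitive — not valid.
(D) [R]q → ⟨R⟩q is axiom D; it is valid on a frame exactly when R is serial. Such an R need not be serial, so not valid.
(E) ⟨R⟩q → [R]⟨R⟩q (axiom 5) characterises the euclidean frames. Such an R need not be euclidean — not valid.

A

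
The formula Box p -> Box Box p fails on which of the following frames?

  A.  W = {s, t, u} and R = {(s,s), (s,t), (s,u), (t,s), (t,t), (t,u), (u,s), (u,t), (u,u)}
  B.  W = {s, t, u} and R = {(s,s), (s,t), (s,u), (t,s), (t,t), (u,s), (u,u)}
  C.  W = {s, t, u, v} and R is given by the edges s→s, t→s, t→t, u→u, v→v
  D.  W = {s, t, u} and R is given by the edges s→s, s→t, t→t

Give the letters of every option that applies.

B

The schema Box p -> Box Box p is axiom 4; it is valid on a frame iff R is transitive.
(A) R is transitive (R is closed under composition), so the schema is valid here.
(B) R is not transitive (t R s and s R u but not t R u), so the schema fails here.
(C) R is transitive (R is closed under composition), so the schema is valid here.
(D) R is transitive (R is closed under composition), so the schema is valid here.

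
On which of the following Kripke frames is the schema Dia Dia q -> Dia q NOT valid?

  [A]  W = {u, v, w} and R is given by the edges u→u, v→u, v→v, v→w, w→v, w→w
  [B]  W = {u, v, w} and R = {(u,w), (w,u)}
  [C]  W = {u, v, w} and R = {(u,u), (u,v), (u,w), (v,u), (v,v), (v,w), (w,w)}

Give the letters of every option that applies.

A, B

The schema Dia Dia q -> Dia q is the dual of axiom 4; it is valid on a frame iff R is transitive.
(A) R is not transitive (w R v and v R u but not w R u), so the schema fails here.
(B) R is not transitive (u R w and w R u but not u R u), so the schema fails here.
(C) R is transitive (R is closed under composition), so the schema is valid here.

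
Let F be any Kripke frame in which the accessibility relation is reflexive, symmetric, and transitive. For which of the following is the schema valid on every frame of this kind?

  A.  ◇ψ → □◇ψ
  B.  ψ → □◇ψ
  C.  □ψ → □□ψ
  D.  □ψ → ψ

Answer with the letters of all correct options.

A, B, C, D

A relation that is reflexive, symmetric, and transitive is also euclidean and serial.
(A) ◇ψ → □◇ψ (axiom 5) characterises the euclidean frames. Every such R is euclidean — valid.
(B) ψ → □◇ψ (axiom B) characterises the symmetric frames. Every such R is symmetric — valid.
(C) axiom 4: valid iff R is transitive. Every such R is transitive — valid.
(D) □ψ → ψ is axiom T; it is valid on a frame exactly when R is reflexive. Every such R is reflexive, so valid.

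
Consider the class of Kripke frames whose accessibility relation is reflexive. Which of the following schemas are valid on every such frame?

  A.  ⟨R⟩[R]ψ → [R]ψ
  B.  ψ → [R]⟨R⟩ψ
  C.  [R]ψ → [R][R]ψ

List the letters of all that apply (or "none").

A reflexive relation is serial.
(A) ⟨R⟩[R]ψ → [R]ψ is the dual of axiom 5, which corresponds to the euclidean property. Such an R need not be euclidean — not valid.
(B) ψ → [R]⟨R⟩ψ (axiom B) characterises the symmetric frames. Such an R need not be symmetric — not valid.
(C) [R]ψ → [R][R]ψ is axiom 4; it is valid on a frame exactly when R is transitive. Such an R need not be transitive, so not valid.

none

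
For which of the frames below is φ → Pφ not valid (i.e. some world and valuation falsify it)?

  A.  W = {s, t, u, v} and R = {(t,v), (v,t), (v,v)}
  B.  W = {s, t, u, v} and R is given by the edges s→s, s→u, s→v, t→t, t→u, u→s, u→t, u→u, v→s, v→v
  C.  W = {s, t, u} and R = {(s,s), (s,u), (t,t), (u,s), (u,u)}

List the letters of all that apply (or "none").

The schema φ → Pφ is the dual of axiom T; it is valid on a frame iff R is reflexive.
(A) R is not reflexive (not s R s), so the schema fails here.
(B) R is reflexive (each world relates to itself), so the schema is valid here.
(C) R is reflexive (each world relates to itself), so the schema is valid here.

A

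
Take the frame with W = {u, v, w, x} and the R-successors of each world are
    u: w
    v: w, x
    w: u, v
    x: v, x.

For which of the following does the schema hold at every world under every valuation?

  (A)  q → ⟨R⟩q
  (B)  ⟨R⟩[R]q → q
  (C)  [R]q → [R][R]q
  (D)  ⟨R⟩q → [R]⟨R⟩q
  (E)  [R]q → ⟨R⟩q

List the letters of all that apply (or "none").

B, E

R is not reflexive: not u R u.
R is symmetric: every R-edge is matched by its reverse.
R is not transitive: u R w and w R u but not u R u.
R is not euclidean: v R w and v R x but not w R x.
R is serial: every world has an R-successor.
(A) the dual of axiom T: valid iff R is reflexive. R is not reflexive — not valid.
(B) ⟨R⟩[R]q → q is the dual of axiom B, which corresponds to symmetry. R is symmetric — valid.
(C) axiom 4: valid iff R is transitive. R is not transitive — not valid.
(D) ⟨R⟩q → [R]⟨R⟩q is axiom 5, which corresponds to the euclidean property. R is not euclidean — not valid.
(E) [R]q → ⟨R⟩q is axiom D, which corresponds to seriality. R is serial — valid.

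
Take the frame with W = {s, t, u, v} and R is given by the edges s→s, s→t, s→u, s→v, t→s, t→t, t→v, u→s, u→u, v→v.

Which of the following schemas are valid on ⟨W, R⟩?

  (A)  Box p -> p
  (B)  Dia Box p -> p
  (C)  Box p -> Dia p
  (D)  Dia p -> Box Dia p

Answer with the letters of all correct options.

R is reflexive: each world relates to itself.
R is not symmetric: s R v but not v R s.
R is not euclidean: s R t and s R u but not t R u.
R is serial: every world has an R-successor.
(A) axiom T: valid iff R is reflexive. R is reflexive — valid.
(B) Dia Box p -> p is the dual of axiom B; it is valid on a frame exactly when R is symmetric. R is not symmetric, so not valid.
(C) Box p -> Dia p is axiom D, which corresponds to seriality. R is serial — valid.
(D) axiom 5: valid iff R is euclidean. R is not euclidean — not valid.

A, C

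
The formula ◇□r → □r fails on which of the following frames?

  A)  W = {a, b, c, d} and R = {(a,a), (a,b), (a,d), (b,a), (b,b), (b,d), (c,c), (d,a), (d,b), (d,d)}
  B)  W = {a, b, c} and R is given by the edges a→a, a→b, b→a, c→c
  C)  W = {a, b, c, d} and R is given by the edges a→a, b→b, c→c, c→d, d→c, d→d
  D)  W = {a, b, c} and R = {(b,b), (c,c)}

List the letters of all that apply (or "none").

The schema ◇□r → □r is the dual of axiom 5; it is valid on a frame iff R is euclidean.
(A) R is euclidean (any two R-successors of the same world are R-related), so the schema is valid here.
(B) R is not euclidean (a R b and a R b but not b R b), so the schema fails here.
(C) R is euclidean (any two R-successors of the same world are R-related), so the schema is valid here.
(D) R is euclidean (any two R-successors of the same world are R-related), so the schema is valid here.

B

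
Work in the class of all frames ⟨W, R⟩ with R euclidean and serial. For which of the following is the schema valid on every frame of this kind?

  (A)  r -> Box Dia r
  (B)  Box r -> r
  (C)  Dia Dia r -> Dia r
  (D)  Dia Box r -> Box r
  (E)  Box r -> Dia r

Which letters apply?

D, E

(A) r -> Box Dia r is axiom B; it is valid on a frame exactly when R is symmetric. Such an R need not be symmetric, so not valid.
(B) Box r -> r is axiom T, which corresponds to reflexivity. Such an R need not be reflexive — not valid.
(C) Dia Dia r -> Dia r is the dual of axiom 4; it is valid on a frame exactly when R is transitive. Such an R need not be transitive, so not valid.
(D) Dia Box r -> Box r is the dual of axiom 5; it is valid on a frame exactly when R is euclidean. Every such R is euclidean, so valid.
(E) Box r -> Dia r is axiom D; it is valid on a frame exactly when R is serial. Every such R is serial, so valid.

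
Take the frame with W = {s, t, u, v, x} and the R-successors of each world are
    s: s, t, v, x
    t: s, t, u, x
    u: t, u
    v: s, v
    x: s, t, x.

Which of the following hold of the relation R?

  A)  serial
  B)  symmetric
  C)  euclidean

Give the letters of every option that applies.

(A) serial: every world has an R-successor.
(B) symmetric: every R-edge is matched by its reverse.
(C) not euclidean: s R t and s R v but not t R v.

A, B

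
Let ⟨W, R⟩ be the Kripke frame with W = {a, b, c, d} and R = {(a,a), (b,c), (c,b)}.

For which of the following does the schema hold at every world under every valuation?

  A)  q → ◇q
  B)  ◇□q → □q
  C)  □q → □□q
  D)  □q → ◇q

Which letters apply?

R is not reflexive: not b R b.
R is not transitive: b R c and c R b but not b R b.
R is not euclidean: b R c and b R c but not c R c.
R is not serial: d has no R-successor.
(A) q → ◇q is the dual of axiom T, which corresponds to reflexivity. R is not reflexive — not valid.
(B) ◇□q → □q is the dual of axiom 5, which corresponds to the euclidean property. R is not euclidean — not valid.
(C) axiom 4: valid iff R is transitive. R is not transitive — not valid.
(D) axiom D: valid iff R is serial. R is not serial — not valid.

none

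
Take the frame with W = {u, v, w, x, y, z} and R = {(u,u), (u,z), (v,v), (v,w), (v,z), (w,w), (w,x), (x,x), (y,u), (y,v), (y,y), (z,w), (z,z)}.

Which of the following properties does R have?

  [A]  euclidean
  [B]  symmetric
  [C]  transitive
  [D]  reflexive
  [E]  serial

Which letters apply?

D, E

(A) not euclidean: u R z and u R u but not z R u.
(B) not symmetric: u R z but not z R u.
(C) not transitive: u R z and z R w but not u R w.
(D) reflexive: each world relates to itself.
(E) serial: every world has an R-successor.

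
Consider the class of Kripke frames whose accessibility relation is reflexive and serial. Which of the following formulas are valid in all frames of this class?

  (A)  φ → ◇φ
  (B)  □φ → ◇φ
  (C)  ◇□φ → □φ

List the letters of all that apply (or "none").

A, B

(A) the dual of axiom T: valid iff R is reflexive. Every such R is reflexive — valid.
(B) □φ → ◇φ is axiom D, which corresponds to seriality. Every such R is serial — valid.
(C) ◇□φ → □φ (the dual of axiom 5) characterises the euclidean frames. Such an R need not be euclidean — not valid.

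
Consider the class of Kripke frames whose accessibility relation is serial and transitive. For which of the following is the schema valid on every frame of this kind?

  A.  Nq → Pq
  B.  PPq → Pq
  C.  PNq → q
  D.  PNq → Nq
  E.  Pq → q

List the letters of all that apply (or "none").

(A) Nq → Pq is axiom D, which corresponds to seriality. Every such R is serial — valid.
(B) the dual of axiom 4: valid iff R is transitive. Every such R is transitive — valid.
(C) PNq → q is the dual of axiom B; it is valid on a frame exactly when R is symmetric. Such an R need not be symmetric, so not valid.
(D) PNq → Nq (the dual of axiom 5) characterises the euclidean frames. Such an R need not be euclidean — not valid.
(E) Pq → q is the converse of T; it holds exactly when R ⊆ identity. Such an R need not be a subset of the identity — not valid.

A, B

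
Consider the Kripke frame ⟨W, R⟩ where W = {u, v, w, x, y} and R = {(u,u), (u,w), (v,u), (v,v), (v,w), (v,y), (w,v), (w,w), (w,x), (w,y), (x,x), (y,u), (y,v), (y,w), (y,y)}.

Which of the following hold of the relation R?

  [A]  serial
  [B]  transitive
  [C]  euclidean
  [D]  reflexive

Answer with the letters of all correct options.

(A) serial: every world has an R-successor.
(B) not transitive: u R w and w R v but not u R v.
(C) not euclidean: u R w and u R u but not w R u.
(D) reflexive: each world relates to itself.

A, D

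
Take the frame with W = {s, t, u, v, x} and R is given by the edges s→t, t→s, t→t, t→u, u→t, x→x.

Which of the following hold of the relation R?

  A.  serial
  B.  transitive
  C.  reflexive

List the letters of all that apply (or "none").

none

(A) not serial: v has no R-successor.
(B) not transitive: s R t and t R s but not s R s.
(C) not reflexive: not s R s.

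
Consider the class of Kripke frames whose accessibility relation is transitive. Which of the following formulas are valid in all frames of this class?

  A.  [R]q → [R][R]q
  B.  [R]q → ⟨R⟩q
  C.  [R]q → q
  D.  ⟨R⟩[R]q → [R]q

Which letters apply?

(A) [R]q → [R][R]q is axiom 4, which corresponds to transitivity. Every such R is transitive — valid.
(B) [R]q → ⟨R⟩q is axiom D, which corresponds to seriality. Such an R need not be serial — not valid.
(C) [R]q → q is axiom T, which corresponds to reflexivity. Such an R need not be reflexive — not valid.
(D) ⟨R⟩[R]q → [R]q (the dual of axiom 5) characterises the euclidean frames. Such an R need not be euclidean — not valid.

A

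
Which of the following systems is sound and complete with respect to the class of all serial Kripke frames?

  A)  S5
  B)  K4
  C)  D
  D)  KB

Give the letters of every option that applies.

C

(A) S5 is determined by the class of reflexive, symmetric, and transitive frames.
(B) K4 is determined by the class of transitive frames.
(C) D is determined by exactly this class.
(D) KB is determined by the class of symmetric frames.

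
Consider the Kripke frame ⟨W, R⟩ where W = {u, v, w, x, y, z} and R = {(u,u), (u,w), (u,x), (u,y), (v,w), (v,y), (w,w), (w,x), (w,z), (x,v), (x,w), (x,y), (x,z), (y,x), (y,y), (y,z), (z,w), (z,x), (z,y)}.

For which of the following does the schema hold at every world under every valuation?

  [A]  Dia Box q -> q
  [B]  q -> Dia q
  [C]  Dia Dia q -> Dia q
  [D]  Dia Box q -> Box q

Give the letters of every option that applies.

none

R is not reflexive: not v R v.
R is not symmetric: u R w but not w R u.
R is not transitive: u R w and w R z but not u R z.
R is not euclidean: u R w and u R u but not w R u.
(A) Dia Box q -> q is the dual of axiom B, which corresponds to symmetry. R is not symmetric — not valid.
(B) q -> Dia q (the dual of axiom T) characterises the reflexive frames. R is not reflexive — not valid.
(C) Dia Dia q -> Dia q is the dual of axiom 4, which corresponds to transitivity. R is not transitive — not valid.
(D) Dia Box q -> Box q (the dual of axiom 5) characterises the euclidean frames. R is not euclidean — not valid.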